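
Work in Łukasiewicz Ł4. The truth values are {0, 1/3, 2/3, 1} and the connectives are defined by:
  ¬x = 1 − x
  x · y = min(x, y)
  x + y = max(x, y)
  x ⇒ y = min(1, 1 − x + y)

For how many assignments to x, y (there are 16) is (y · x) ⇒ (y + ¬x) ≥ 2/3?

16

x = 0, y = 0 ↦ 1  ≥
x = 0, y = 1/3 ↦ 1  ≥
x = 0, y = 2/3 ↦ 1  ≥
x = 0, y = 1 ↦ 1  ≥
x = 1/3, y = 0 ↦ 1  ≥
x = 1/3, y = 1/3 ↦ 1  ≥
x = 1/3, y = 2/3 ↦ 1  ≥
x = 1/3, y = 1 ↦ 1  ≥
x = 2/3, y = 0 ↦ 1  ≥
x = 2/3, y = 1/3 ↦ 1  ≥
x = 2/3, y = 2/3 ↦ 1  ≥
x = 2/3, y = 1 ↦ 1  ≥
x = 1, y = 0 ↦ 1  ≥
x = 1, y = 1/3 ↦ 1  ≥
x = 1, y = 2/3 ↦ 1  ≥
x = 1, y = 1 ↦ 1  ≥
So 16 of the 16 assignments meet the threshold.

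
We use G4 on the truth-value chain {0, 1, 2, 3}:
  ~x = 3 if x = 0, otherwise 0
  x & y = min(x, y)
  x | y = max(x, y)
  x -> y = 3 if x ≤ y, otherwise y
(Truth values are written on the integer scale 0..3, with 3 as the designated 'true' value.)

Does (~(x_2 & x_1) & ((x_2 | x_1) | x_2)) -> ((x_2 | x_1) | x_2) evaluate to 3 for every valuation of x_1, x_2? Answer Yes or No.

x_1 = 0, x_2 = 0 ↦ 3
x_1 = 0, x_2 = 1 ↦ 3
x_1 = 0, x_2 = 2 ↦ 3
x_1 = 0, x_2 = 3 ↦ 3
x_1 = 1, x_2 = 0 ↦ 3
x_1 = 1, x_2 = 1 ↦ 3
x_1 = 1, x_2 = 2 ↦ 3
x_1 = 1, x_2 = 3 ↦ 3
x_1 = 2, x_2 = 0 ↦ 3
x_1 = 2, x_2 = 1 ↦ 3
x_1 = 2, x_2 = 2 ↦ 3
x_1 = 2, x_2 = 3 ↦ 3
x_1 = 3, x_2 = 0 ↦ 3
x_1 = 3, x_2 = 1 ↦ 3
x_1 = 3, x_2 = 2 ↦ 3
x_1 = 3, x_2 = 3 ↦ 3
Every assignment gives a value ≥ 3.

Yes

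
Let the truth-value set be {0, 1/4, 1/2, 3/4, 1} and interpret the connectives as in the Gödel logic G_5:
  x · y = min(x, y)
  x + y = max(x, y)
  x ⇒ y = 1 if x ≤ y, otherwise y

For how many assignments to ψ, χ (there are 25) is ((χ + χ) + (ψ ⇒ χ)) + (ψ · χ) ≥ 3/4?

16

value 1: 15 assignments (counts)
value 3/4: 1 assignment (counts)
value 1/2: 2 assignments
value 1/4: 3 assignments
value 0: 4 assignments
So 16 of the 25 assignments meet the threshold.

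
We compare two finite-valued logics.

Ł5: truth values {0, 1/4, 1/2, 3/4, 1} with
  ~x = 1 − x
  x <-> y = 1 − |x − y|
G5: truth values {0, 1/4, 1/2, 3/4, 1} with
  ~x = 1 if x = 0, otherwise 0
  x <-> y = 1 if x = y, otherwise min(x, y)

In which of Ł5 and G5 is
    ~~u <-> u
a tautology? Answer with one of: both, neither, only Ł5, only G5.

In Ł5: every assignment gives 1 — tautology.
In G5: at u = 1/4 the value is 1/4 — not a tautology.

only Ł5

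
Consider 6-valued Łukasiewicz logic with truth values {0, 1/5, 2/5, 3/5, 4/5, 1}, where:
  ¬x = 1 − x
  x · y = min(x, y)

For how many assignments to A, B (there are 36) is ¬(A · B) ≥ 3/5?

27

value 1: 11 assignments (counts)
value 4/5: 9 assignments (counts)
value 3/5: 7 assignments (counts)
value 2/5: 5 assignments
value 1/5: 3 assignments
value 0: 1 assignment
So 27 of the 36 assignments meet the threshold.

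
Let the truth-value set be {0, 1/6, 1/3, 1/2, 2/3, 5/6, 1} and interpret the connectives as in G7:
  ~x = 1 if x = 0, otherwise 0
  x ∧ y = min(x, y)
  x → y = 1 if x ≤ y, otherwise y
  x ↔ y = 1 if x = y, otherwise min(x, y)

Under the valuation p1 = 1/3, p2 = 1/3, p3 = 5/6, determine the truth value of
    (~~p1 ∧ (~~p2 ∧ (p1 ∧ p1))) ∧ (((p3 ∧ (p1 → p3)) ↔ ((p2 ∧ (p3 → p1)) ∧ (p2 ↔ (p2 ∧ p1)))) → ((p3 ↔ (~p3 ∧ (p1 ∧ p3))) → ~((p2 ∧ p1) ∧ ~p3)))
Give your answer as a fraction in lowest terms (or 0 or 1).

~p1 = ~1/3 = 0
~~p1 = ~0 = 1
~p2 = ~1/3 = 0
~~p2 = ~0 = 1
p1 ∧ p1 = 1/3 ∧ 1/3 = 1/3
~~p2 ∧ (p1 ∧ p1) = 1 ∧ 1/3 = 1/3
~~p1 ∧ (~~p2 ∧ (p1 ∧ p1)) = 1 ∧ 1/3 = 1/3
p1 → p3 = 1/3 → 5/6 = 1
p3 ∧ (p1 → p3) = 5/6 ∧ 1 = 5/6
p3 → p1 = 5/6 → 1/3 = 1/3
p2 ∧ (p3 → p1) = 1/3 ∧ 1/3 = 1/3
p2 ∧ p1 = 1/3 ∧ 1/3 = 1/3
p2 ↔ (p2 ∧ p1) = 1/3 ↔ 1/3 = 1
(p2 ∧ (p3 → p1)) ∧ (p2 ↔ (p2 ∧ p1)) = 1/3 ∧ 1 = 1/3
(p3 ∧ (p1 → p3)) ↔ ((p2 ∧ (p3 → p1)) ∧ (p2 ↔ (p2 ∧ p1))) = 5/6 ↔ 1/3 = 1/3
~p3 = ~5/6 = 0
p1 ∧ p3 = 1/3 ∧ 5/6 = 1/3
~p3 ∧ (p1 ∧ p3) = 0 ∧ 1/3 = 0
p3 ↔ (~p3 ∧ (p1 ∧ p3)) = 5/6 ↔ 0 = 0
p2 ∧ p1 = 1/3 ∧ 1/3 = 1/3
~p3 = ~5/6 = 0
(p2 ∧ p1) ∧ ~p3 = 1/3 ∧ 0 = 0
~((p2 ∧ p1) ∧ ~p3) = ~0 = 1
(p3 ↔ (~p3 ∧ (p1 ∧ p3))) → ~((p2 ∧ p1) ∧ ~p3) = 0 → 1 = 1
((p3 ∧ (p1 → p3)) ↔ ((p2 ∧ (p3 → p1)) ∧ (p2 ↔ (p2 ∧ p1)))) → ((p3 ↔ (~p3 ∧ (p1 ∧ p3))) → ~((p2 ∧ p1) ∧ ~p3)) = 1/3 → 1 = 1
(~~p1 ∧ (~~p2 ∧ (p1 ∧ p1))) ∧ (((p3 ∧ (p1 → p3)) ↔ ((p2 ∧ (p3 → p1)) ∧ (p2 ↔ (p2 ∧ p1)))) → ((p3 ↔ (~p3 ∧ (p1 ∧ p3))) → ~((p2 ∧ p1) ∧ ~p3))) = 1/3 ∧ 1 = 1/3

1/3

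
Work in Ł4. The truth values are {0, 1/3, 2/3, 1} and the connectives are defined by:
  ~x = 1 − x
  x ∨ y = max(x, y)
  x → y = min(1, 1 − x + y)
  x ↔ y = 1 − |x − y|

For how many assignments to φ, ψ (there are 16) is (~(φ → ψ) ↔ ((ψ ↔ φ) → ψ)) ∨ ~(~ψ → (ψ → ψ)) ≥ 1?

φ = 0, ψ = 0 ↦ 1  ≥
φ = 0, ψ = 1/3 ↦ 1/3  <
φ = 0, ψ = 2/3 ↦ 0  <
φ = 0, ψ = 1 ↦ 0  <
φ = 1/3, ψ = 0 ↦ 1  ≥
φ = 1/3, ψ = 1/3 ↦ 2/3  <
φ = 1/3, ψ = 2/3 ↦ 0  <
φ = 1/3, ψ = 1 ↦ 0  <
φ = 2/3, ψ = 0 ↦ 1  ≥
φ = 2/3, ψ = 1/3 ↦ 2/3  <
φ = 2/3, ψ = 2/3 ↦ 1/3  <
φ = 2/3, ψ = 1 ↦ 0  <
φ = 1, ψ = 0 ↦ 1  ≥
φ = 1, ψ = 1/3 ↦ 2/3  <
φ = 1, ψ = 2/3 ↦ 1/3  <
φ = 1, ψ = 1 ↦ 0  <
So 4 of the 16 assignments meet the threshold.

4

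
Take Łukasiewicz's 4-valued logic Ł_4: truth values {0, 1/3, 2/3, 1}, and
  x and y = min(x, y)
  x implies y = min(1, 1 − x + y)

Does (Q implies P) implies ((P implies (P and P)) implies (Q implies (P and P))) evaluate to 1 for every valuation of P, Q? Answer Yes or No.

P = 0, Q = 0 ↦ 1
P = 0, Q = 1/3 ↦ 1
P = 0, Q = 2/3 ↦ 1
P = 0, Q = 1 ↦ 1
P = 1/3, Q = 0 ↦ 1
P = 1/3, Q = 1/3 ↦ 1
P = 1/3, Q = 2/3 ↦ 1
P = 1/3, Q = 1 ↦ 1
P = 2/3, Q = 0 ↦ 1
P = 2/3, Q = 1/3 ↦ 1
P = 2/3, Q = 2/3 ↦ 1
P = 2/3, Q = 1 ↦ 1
P = 1, Q = 0 ↦ 1
P = 1, Q = 1/3 ↦ 1
P = 1, Q = 2/3 ↦ 1
P = 1, Q = 1 ↦ 1
Every assignment gives a value ≥ 1.

Yes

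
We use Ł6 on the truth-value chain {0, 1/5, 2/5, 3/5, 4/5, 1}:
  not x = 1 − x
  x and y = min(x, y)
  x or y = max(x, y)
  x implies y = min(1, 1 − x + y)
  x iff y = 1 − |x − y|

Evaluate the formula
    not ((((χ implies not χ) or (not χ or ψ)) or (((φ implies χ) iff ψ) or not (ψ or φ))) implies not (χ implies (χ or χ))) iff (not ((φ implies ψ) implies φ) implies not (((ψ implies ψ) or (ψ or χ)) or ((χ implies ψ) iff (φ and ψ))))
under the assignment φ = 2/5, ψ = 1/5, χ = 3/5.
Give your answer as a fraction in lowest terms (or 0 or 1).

4/5

not χ = not 3/5 = 2/5
χ implies not χ = 3/5 implies 2/5 = 4/5
not χ = not 3/5 = 2/5
not χ or ψ = 2/5 or 1/5 = 2/5
(χ implies not χ) or (not χ or ψ) = 4/5 or 2/5 = 4/5
φ implies χ = 2/5 implies 3/5 = 1
(φ implies χ) iff ψ = 1 iff 1/5 = 1/5
ψ or φ = 1/5 or 2/5 = 2/5
not (ψ or φ) = not 2/5 = 3/5
((φ implies χ) iff ψ) or not (ψ or φ) = 1/5 or 3/5 = 3/5
((χ implies not χ) or (not χ or ψ)) or (((φ implies χ) iff ψ) or not (ψ or φ)) = 4/5 or 3/5 = 4/5
χ or χ = 3/5 or 3/5 = 3/5
χ implies (χ or χ) = 3/5 implies 3/5 = 1
not (χ implies (χ or χ)) = not 1 = 0
(((χ implies not χ) or (not χ or ψ)) or (((φ implies χ) iff ψ) or not (ψ or φ))) implies not (χ implies (χ or χ)) = 4/5 implies 0 = 1/5
not ((((χ implies not χ) or (not χ or ψ)) or (((φ implies χ) iff ψ) or not (ψ or φ))) implies not (χ implies (χ or χ))) = not 1/5 = 4/5
φ implies ψ = 2/5 implies 1/5 = 4/5
(φ implies ψ) implies φ = 4/5 implies 2/5 = 3/5
not ((φ implies ψ) implies φ) = not 3/5 = 2/5
ψ implies ψ = 1/5 implies 1/5 = 1
ψ or χ = 1/5 or 3/5 = 3/5
(ψ implies ψ) or (ψ or χ) = 1 or 3/5 = 1
χ implies ψ = 3/5 implies 1/5 = 3/5
φ and ψ = 2/5 and 1/5 = 1/5
(χ implies ψ) iff (φ and ψ) = 3/5 iff 1/5 = 3/5
((ψ implies ψ) or (ψ or χ)) or ((χ implies ψ) iff (φ and ψ)) = 1 or 3/5 = 1
not (((ψ implies ψ) or (ψ or χ)) or ((χ implies ψ) iff (φ and ψ))) = not 1 = 0
not ((φ implies ψ) implies φ) implies not (((ψ implies ψ) or (ψ or χ)) or ((χ implies ψ) iff (φ and ψ))) = 2/5 implies 0 = 3/5
not ((((χ implies not χ) or (not χ or ψ)) or (((φ implies χ) iff ψ) or not (ψ or φ))) implies not (χ implies (χ or χ))) iff (not ((φ implies ψ) implies φ) implies not (((ψ implies ψ) or (ψ or χ)) or ((χ implies ψ) iff (φ and ψ)))) = 4/5 iff 3/5 = 4/5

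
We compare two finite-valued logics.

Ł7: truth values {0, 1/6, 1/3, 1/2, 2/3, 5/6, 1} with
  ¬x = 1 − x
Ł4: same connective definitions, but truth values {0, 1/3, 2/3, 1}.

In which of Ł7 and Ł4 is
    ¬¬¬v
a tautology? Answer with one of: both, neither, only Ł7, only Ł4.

In Ł7: at v = 1/6 the value is 5/6 — not a tautology.
In Ł4: at v = 1/3 the value is 2/3 — not a tautology.

neither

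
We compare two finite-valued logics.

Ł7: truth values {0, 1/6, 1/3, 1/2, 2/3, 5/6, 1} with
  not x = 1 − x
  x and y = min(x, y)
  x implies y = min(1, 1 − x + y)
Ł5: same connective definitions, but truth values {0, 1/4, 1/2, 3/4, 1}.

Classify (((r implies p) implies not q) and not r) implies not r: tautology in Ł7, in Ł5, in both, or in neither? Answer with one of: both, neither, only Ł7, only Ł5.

In Ł7: every assignment gives 1 — tautology.
In Ł5: every assignment gives 1 — tautology.

both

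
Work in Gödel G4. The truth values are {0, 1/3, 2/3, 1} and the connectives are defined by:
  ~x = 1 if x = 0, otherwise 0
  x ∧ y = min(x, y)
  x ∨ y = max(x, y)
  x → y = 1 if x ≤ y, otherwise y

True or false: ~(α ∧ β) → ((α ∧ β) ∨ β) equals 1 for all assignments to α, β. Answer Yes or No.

No

Counterexample: take α = 0, β = 0.
α ∧ β = 0 ∧ 0 = 0
~(α ∧ β) = ~0 = 1
(α ∧ β) ∨ β = 0 ∨ 0 = 0
~(α ∧ β) → ((α ∧ β) ∨ β) = 1 → 0 = 0
This gives 0 ≠ 1.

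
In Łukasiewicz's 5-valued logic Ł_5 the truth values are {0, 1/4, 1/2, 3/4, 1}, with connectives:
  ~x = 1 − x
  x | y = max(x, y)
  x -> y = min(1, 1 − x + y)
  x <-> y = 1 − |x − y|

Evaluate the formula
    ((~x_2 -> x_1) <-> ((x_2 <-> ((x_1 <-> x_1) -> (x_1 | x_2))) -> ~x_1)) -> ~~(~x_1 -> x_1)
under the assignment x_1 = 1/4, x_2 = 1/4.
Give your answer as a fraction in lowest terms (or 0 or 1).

~x_2 = ~1/4 = 3/4
~x_2 -> x_1 = 3/4 -> 1/4 = 1/2
x_1 <-> x_1 = 1/4 <-> 1/4 = 1
x_1 | x_2 = 1/4 | 1/4 = 1/4
(x_1 <-> x_1) -> (x_1 | x_2) = 1 -> 1/4 = 1/4
x_2 <-> ((x_1 <-> x_1) -> (x_1 | x_2)) = 1/4 <-> 1/4 = 1
~x_1 = ~1/4 = 3/4
(x_2 <-> ((x_1 <-> x_1) -> (x_1 | x_2))) -> ~x_1 = 1 -> 3/4 = 3/4
(~x_2 -> x_1) <-> ((x_2 <-> ((x_1 <-> x_1) -> (x_1 | x_2))) -> ~x_1) = 1/2 <-> 3/4 = 3/4
~x_1 = ~1/4 = 3/4
~x_1 -> x_1 = 3/4 -> 1/4 = 1/2
~(~x_1 -> x_1) = ~1/2 = 1/2
~~(~x_1 -> x_1) = ~1/2 = 1/2
((~x_2 -> x_1) <-> ((x_2 <-> ((x_1 <-> x_1) -> (x_1 | x_2))) -> ~x_1)) -> ~~(~x_1 -> x_1) = 3/4 -> 1/2 = 3/4

3/4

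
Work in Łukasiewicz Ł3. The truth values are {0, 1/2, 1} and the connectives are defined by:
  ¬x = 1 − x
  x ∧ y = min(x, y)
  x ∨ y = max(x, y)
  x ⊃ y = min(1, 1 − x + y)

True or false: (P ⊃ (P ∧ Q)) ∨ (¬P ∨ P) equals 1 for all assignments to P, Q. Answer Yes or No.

Counterexample: take P = 1/2, Q = 0.
P ∧ Q = 1/2 ∧ 0 = 0
P ⊃ (P ∧ Q) = 1/2 ⊃ 0 = 1/2
¬P = ¬1/2 = 1/2
¬P ∨ P = 1/2 ∨ 1/2 = 1/2
(P ⊃ (P ∧ Q)) ∨ (¬P ∨ P) = 1/2 ∨ 1/2 = 1/2
This gives 1/2 ≠ 1.

No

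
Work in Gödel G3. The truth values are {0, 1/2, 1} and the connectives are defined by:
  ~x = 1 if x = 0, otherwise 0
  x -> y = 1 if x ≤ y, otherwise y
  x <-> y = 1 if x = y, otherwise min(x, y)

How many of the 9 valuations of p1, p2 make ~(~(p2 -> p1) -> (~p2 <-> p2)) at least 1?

p1 = 0, p2 = 0 ↦ 0  <
p1 = 0, p2 = 1/2 ↦ 1  ≥
p1 = 0, p2 = 1 ↦ 1  ≥
p1 = 1/2, p2 = 0 ↦ 0  <
p1 = 1/2, p2 = 1/2 ↦ 0  <
p1 = 1/2, p2 = 1 ↦ 0  <
p1 = 1, p2 = 0 ↦ 0  <
p1 = 1, p2 = 1/2 ↦ 0  <
p1 = 1, p2 = 1 ↦ 0  <
So 2 of the 9 assignments meet the threshold.

2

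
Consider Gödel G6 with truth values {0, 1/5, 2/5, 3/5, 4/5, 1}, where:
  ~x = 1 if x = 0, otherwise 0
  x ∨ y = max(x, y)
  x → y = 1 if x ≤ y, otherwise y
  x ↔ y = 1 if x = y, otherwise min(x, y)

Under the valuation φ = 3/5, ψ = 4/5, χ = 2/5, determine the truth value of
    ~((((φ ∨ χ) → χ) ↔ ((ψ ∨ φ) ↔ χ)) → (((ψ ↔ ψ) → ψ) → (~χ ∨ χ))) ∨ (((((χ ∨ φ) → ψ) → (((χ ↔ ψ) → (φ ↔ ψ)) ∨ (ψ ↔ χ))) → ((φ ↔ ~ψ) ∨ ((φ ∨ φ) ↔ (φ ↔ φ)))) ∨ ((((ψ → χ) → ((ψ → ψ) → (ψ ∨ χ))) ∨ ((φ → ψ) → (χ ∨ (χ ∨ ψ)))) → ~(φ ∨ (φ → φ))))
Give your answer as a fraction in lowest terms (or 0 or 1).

3/5

φ ∨ χ = 3/5 ∨ 2/5 = 3/5
(φ ∨ χ) → χ = 3/5 → 2/5 = 2/5
ψ ∨ φ = 4/5 ∨ 3/5 = 4/5
(ψ ∨ φ) ↔ χ = 4/5 ↔ 2/5 = 2/5
((φ ∨ χ) → χ) ↔ ((ψ ∨ φ) ↔ χ) = 2/5 ↔ 2/5 = 1
ψ ↔ ψ = 4/5 ↔ 4/5 = 1
(ψ ↔ ψ) → ψ = 1 → 4/5 = 4/5
~χ = ~2/5 = 0
~χ ∨ χ = 0 ∨ 2/5 = 2/5
((ψ ↔ ψ) → ψ) → (~χ ∨ χ) = 4/5 → 2/5 = 2/5
(((φ ∨ χ) → χ) ↔ ((ψ ∨ φ) ↔ χ)) → (((ψ ↔ ψ) → ψ) → (~χ ∨ χ)) = 1 → 2/5 = 2/5
~((((φ ∨ χ) → χ) ↔ ((ψ ∨ φ) ↔ χ)) → (((ψ ↔ ψ) → ψ) → (~χ ∨ χ))) = ~2/5 = 0
χ ∨ φ = 2/5 ∨ 3/5 = 3/5
(χ ∨ φ) → ψ = 3/5 → 4/5 = 1
χ ↔ ψ = 2/5 ↔ 4/5 = 2/5
φ ↔ ψ = 3/5 ↔ 4/5 = 3/5
(χ ↔ ψ) → (φ ↔ ψ) = 2/5 → 3/5 = 1
ψ ↔ χ = 4/5 ↔ 2/5 = 2/5
((χ ↔ ψ) → (φ ↔ ψ)) ∨ (ψ ↔ χ) = 1 ∨ 2/5 = 1
((χ ∨ φ) → ψ) → (((χ ↔ ψ) → (φ ↔ ψ)) ∨ (ψ ↔ χ)) = 1 → 1 = 1
~ψ = ~4/5 = 0
φ ↔ ~ψ = 3/5 ↔ 0 = 0
φ ∨ φ = 3/5 ∨ 3/5 = 3/5
φ ↔ φ = 3/5 ↔ 3/5 = 1
(φ ∨ φ) ↔ (φ ↔ φ) = 3/5 ↔ 1 = 3/5
(φ ↔ ~ψ) ∨ ((φ ∨ φ) ↔ (φ ↔ φ)) = 0 ∨ 3/5 = 3/5
(((χ ∨ φ) → ψ) → (((χ ↔ ψ) → (φ ↔ ψ)) ∨ (ψ ↔ χ))) → ((φ ↔ ~ψ) ∨ ((φ ∨ φ) ↔ (φ ↔ φ))) = 1 → 3/5 = 3/5
ψ → χ = 4/5 → 2/5 = 2/5
ψ → ψ = 4/5 → 4/5 = 1
ψ ∨ χ = 4/5 ∨ 2/5 = 4/5
(ψ → ψ) → (ψ ∨ χ) = 1 → 4/5 = 4/5
(ψ → χ) → ((ψ → ψ) → (ψ ∨ χ)) = 2/5 → 4/5 = 1
φ → ψ = 3/5 → 4/5 = 1
χ ∨ ψ = 2/5 ∨ 4/5 = 4/5
χ ∨ (χ ∨ ψ) = 2/5 ∨ 4/5 = 4/5
(φ → ψ) → (χ ∨ (χ ∨ ψ)) = 1 → 4/5 = 4/5
((ψ → χ) → ((ψ → ψ) → (ψ ∨ χ))) ∨ ((φ → ψ) → (χ ∨ (χ ∨ ψ))) = 1 ∨ 4/5 = 1
φ → φ = 3/5 → 3/5 = 1
φ ∨ (φ → φ) = 3/5 ∨ 1 = 1
~(φ ∨ (φ → φ)) = ~1 = 0
(((ψ → χ) → ((ψ → ψ) → (ψ ∨ χ))) ∨ ((φ → ψ) → (χ ∨ (χ ∨ ψ)))) → ~(φ ∨ (φ → φ)) = 1 → 0 = 0
((((χ ∨ φ) → ψ) → (((χ ↔ ψ) → (φ ↔ ψ)) ∨ (ψ ↔ χ))) → ((φ ↔ ~ψ) ∨ ((φ ∨ φ) ↔ (φ ↔ φ)))) ∨ ((((ψ → χ) → ((ψ → ψ) → (ψ ∨ χ))) ∨ ((φ → ψ) → (χ ∨ (χ ∨ ψ)))) → ~(φ ∨ (φ → φ))) = 3/5 ∨ 0 = 3/5
~((((φ ∨ χ) → χ) ↔ ((ψ ∨ φ) ↔ χ)) → (((ψ ↔ ψ) → ψ) → (~χ ∨ χ))) ∨ (((((χ ∨ φ) → ψ) → (((χ ↔ ψ) → (φ ↔ ψ)) ∨ (ψ ↔ χ))) → ((φ ↔ ~ψ) ∨ ((φ ∨ φ) ↔ (φ ↔ φ)))) ∨ ((((ψ → χ) → ((ψ → ψ) → (ψ ∨ χ))) ∨ ((φ → ψ) → (χ ∨ (χ ∨ ψ)))) → ~(φ ∨ (φ → φ)))) = 0 ∨ 3/5 = 3/5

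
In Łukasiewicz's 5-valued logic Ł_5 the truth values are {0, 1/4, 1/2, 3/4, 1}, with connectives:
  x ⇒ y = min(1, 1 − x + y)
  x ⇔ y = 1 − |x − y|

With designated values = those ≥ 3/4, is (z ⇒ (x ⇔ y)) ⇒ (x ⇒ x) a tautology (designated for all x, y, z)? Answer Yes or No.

At x = 1/2, y = 3/4, z = 1, for instance:
x ⇔ y = 1/2 ⇔ 3/4 = 3/4
z ⇒ (x ⇔ y) = 1 ⇒ 3/4 = 3/4
x ⇒ x = 1/2 ⇒ 1/2 = 1
(z ⇒ (x ⇔ y)) ⇒ (x ⇒ x) = 3/4 ⇒ 1 = 1
and checking the remaining 124 assignments likewise gives ≥ 3/4 in every case.

Yes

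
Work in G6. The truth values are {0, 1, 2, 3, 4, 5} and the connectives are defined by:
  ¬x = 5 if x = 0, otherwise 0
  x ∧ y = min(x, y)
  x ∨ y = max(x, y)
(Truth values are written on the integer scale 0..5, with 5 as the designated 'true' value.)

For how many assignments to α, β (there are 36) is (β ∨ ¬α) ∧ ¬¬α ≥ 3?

15

value 5: 5 assignments (counts)
value 4: 5 assignments (counts)
value 3: 5 assignments (counts)
value 2: 5 assignments
value 1: 5 assignments
value 0: 11 assignments
So 15 of the 36 assignments meet the threshold.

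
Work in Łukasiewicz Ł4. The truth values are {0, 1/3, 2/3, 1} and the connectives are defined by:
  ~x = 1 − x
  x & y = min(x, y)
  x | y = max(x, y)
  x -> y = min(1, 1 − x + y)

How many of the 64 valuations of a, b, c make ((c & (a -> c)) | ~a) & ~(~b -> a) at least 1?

value 1: 4 assignments (counts)
value 2/3: 8 assignments
value 1/3: 12 assignments
value 0: 40 assignments
So 4 of the 64 assignments meet the threshold.

4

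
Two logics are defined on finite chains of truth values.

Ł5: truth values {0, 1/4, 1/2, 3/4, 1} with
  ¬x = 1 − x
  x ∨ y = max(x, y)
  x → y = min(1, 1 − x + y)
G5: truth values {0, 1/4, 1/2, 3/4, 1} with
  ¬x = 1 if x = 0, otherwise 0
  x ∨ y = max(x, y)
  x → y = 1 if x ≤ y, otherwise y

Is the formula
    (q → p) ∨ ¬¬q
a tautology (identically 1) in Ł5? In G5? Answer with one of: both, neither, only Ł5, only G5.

In Ł5: at p = 0, q = 1/4 the value is 3/4 — not a tautology.
In G5: every assignment gives 1 — tautology.

only G5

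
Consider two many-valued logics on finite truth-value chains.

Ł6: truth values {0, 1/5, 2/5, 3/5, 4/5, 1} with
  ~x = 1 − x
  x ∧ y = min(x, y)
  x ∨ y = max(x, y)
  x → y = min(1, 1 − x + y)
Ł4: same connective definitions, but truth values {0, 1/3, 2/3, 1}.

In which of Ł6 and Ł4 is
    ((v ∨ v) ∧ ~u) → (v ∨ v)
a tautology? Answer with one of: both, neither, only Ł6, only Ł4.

In Ł6: every assignment gives 1 — tautology.
In Ł4: every assignment gives 1 — tautology.

both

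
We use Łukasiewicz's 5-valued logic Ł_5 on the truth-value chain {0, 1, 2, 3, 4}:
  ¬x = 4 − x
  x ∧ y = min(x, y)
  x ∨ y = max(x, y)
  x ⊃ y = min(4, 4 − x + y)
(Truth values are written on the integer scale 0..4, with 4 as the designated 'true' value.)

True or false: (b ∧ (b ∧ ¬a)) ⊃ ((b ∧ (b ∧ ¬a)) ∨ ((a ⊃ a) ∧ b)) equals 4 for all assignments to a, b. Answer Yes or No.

Yes

At a = 3, b = 2, for instance:
¬a = ¬3 = 1
b ∧ ¬a = 2 ∧ 1 = 1
b ∧ (b ∧ ¬a) = 2 ∧ 1 = 1
a ⊃ a = 3 ⊃ 3 = 4
(a ⊃ a) ∧ b = 4 ∧ 2 = 2
(b ∧ (b ∧ ¬a)) ∨ ((a ⊃ a) ∧ b) = 1 ∨ 2 = 2
(b ∧ (b ∧ ¬a)) ⊃ ((b ∧ (b ∧ ¬a)) ∨ ((a ⊃ a) ∧ b)) = 1 ⊃ 2 = 4
and checking the remaining 24 assignments likewise gives ≥ 4 in every case.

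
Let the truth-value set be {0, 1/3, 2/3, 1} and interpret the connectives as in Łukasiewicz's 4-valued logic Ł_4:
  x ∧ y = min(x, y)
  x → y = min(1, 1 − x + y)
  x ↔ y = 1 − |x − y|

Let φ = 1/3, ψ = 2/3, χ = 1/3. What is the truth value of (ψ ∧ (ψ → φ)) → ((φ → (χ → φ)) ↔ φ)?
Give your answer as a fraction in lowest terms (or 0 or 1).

ψ → φ = 2/3 → 1/3 = 2/3
ψ ∧ (ψ → φ) = 2/3 ∧ 2/3 = 2/3
χ → φ = 1/3 → 1/3 = 1
φ → (χ → φ) = 1/3 → 1 = 1
(φ → (χ → φ)) ↔ φ = 1 ↔ 1/3 = 1/3
(ψ ∧ (ψ → φ)) → ((φ → (χ → φ)) ↔ φ) = 2/3 → 1/3 = 2/3

2/3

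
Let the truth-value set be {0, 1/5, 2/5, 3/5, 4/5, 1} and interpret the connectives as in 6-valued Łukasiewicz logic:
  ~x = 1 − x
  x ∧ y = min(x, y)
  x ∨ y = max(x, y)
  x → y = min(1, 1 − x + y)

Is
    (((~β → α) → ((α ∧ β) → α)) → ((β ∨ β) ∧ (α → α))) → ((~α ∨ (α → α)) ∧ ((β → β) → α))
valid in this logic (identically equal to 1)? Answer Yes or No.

Counterexample: take α = 0, β = 1/5.
~β = ~1/5 = 4/5
~β → α = 4/5 → 0 = 1/5
α ∧ β = 0 ∧ 1/5 = 0
(α ∧ β) → α = 0 → 0 = 1
(~β → α) → ((α ∧ β) → α) = 1/5 → 1 = 1
β ∨ β = 1/5 ∨ 1/5 = 1/5
α → α = 0 → 0 = 1
(β ∨ β) ∧ (α → α) = 1/5 ∧ 1 = 1/5
((~β → α) → ((α ∧ β) → α)) → ((β ∨ β) ∧ (α → α)) = 1 → 1/5 = 1/5
~α = ~0 = 1
α → α = 0 → 0 = 1
~α ∨ (α → α) = 1 ∨ 1 = 1
β → β = 1/5 → 1/5 = 1
(β → β) → α = 1 → 0 = 0
(~α ∨ (α → α)) ∧ ((β → β) → α) = 1 ∧ 0 = 0
(((~β → α) → ((α ∧ β) → α)) → ((β ∨ β) ∧ (α → α))) → ((~α ∨ (α → α)) ∧ ((β → β) → α)) = 1/5 → 0 = 4/5
This gives 4/5 ≠ 1.

No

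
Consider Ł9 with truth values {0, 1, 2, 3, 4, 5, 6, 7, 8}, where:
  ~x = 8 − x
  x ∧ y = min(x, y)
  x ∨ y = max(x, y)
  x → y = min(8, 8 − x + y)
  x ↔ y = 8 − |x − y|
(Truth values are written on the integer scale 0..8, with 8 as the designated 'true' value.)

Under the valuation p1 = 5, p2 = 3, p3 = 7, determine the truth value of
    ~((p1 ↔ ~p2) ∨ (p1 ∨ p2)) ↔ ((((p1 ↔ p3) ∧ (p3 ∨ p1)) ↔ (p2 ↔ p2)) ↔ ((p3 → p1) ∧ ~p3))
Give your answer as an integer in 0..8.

5

~p2 = ~3 = 5
p1 ↔ ~p2 = 5 ↔ 5 = 8
p1 ∨ p2 = 5 ∨ 3 = 5
(p1 ↔ ~p2) ∨ (p1 ∨ p2) = 8 ∨ 5 = 8
~((p1 ↔ ~p2) ∨ (p1 ∨ p2)) = ~8 = 0
p1 ↔ p3 = 5 ↔ 7 = 6
p3 ∨ p1 = 7 ∨ 5 = 7
(p1 ↔ p3) ∧ (p3 ∨ p1) = 6 ∧ 7 = 6
p2 ↔ p2 = 3 ↔ 3 = 8
((p1 ↔ p3) ∧ (p3 ∨ p1)) ↔ (p2 ↔ p2) = 6 ↔ 8 = 6
p3 → p1 = 7 → 5 = 6
~p3 = ~7 = 1
(p3 → p1) ∧ ~p3 = 6 ∧ 1 = 1
(((p1 ↔ p3) ∧ (p3 ∨ p1)) ↔ (p2 ↔ p2)) ↔ ((p3 → p1) ∧ ~p3) = 6 ↔ 1 = 3
~((p1 ↔ ~p2) ∨ (p1 ∨ p2)) ↔ ((((p1 ↔ p3) ∧ (p3 ∨ p1)) ↔ (p2 ↔ p2)) ↔ ((p3 → p1) ∧ ~p3)) = 0 ↔ 3 = 5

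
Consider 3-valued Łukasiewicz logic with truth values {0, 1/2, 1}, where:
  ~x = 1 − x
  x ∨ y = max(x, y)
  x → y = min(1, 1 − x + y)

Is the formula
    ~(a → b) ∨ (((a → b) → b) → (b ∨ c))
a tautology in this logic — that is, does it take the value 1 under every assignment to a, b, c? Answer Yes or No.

No

Counterexample: take a = 1/2, b = 0, c = 0.
a → b = 1/2 → 0 = 1/2
~(a → b) = ~1/2 = 1/2
a → b = 1/2 → 0 = 1/2
(a → b) → b = 1/2 → 0 = 1/2
b ∨ c = 0 ∨ 0 = 0
((a → b) → b) → (b ∨ c) = 1/2 → 0 = 1/2
~(a → b) ∨ (((a → b) → b) → (b ∨ c)) = 1/2 ∨ 1/2 = 1/2
This gives 1/2 ≠ 1.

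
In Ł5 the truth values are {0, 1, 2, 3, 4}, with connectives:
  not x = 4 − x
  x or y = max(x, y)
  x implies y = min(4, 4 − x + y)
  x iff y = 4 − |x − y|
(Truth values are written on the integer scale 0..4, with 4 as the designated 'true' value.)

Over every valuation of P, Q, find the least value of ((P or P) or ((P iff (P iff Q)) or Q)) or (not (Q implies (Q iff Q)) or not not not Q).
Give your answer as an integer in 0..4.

2

Take P = 0, Q = 2:
P or P = 0 or 0 = 0
P iff Q = 0 iff 2 = 2
P iff (P iff Q) = 0 iff 2 = 2
(P iff (P iff Q)) or Q = 2 or 2 = 2
(P or P) or ((P iff (P iff Q)) or Q) = 0 or 2 = 2
Q iff Q = 2 iff 2 = 4
Q implies (Q iff Q) = 2 implies 4 = 4
not (Q implies (Q iff Q)) = not 4 = 0
not Q = not 2 = 2
not not Q = not 2 = 2
not not not Q = not 2 = 2
not (Q implies (Q iff Q)) or not not not Q = 0 or 2 = 2
((P or P) or ((P iff (P iff Q)) or Q)) or (not (Q implies (Q iff Q)) or not not not Q) = 2 or 2 = 2
No assignment yields a value below 2, so this is the minimum.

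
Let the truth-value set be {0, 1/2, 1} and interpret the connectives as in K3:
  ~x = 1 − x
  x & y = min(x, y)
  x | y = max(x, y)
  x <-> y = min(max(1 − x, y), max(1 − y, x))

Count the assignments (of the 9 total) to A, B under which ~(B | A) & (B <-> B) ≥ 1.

A = 0, B = 0 ↦ 1  ≥
A = 0, B = 1/2 ↦ 1/2  <
A = 0, B = 1 ↦ 0  <
A = 1/2, B = 0 ↦ 1/2  <
A = 1/2, B = 1/2 ↦ 1/2  <
A = 1/2, B = 1 ↦ 0  <
A = 1, B = 0 ↦ 0  <
A = 1, B = 1/2 ↦ 0  <
A = 1, B = 1 ↦ 0  <
So 1 of the 9 assignments meets the threshold.

1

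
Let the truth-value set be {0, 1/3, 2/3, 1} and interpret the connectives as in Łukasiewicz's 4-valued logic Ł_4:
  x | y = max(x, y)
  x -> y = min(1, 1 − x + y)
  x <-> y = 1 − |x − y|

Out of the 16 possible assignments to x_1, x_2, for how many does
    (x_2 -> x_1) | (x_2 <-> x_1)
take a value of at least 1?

x_1 = 0, x_2 = 0 ↦ 1  ≥
x_1 = 0, x_2 = 1/3 ↦ 2/3  <
x_1 = 0, x_2 = 2/3 ↦ 1/3  <
x_1 = 0, x_2 = 1 ↦ 0  <
x_1 = 1/3, x_2 = 0 ↦ 1  ≥
x_1 = 1/3, x_2 = 1/3 ↦ 1  ≥
x_1 = 1/3, x_2 = 2/3 ↦ 2/3  <
x_1 = 1/3, x_2 = 1 ↦ 1/3  <
x_1 = 2/3, x_2 = 0 ↦ 1  ≥
x_1 = 2/3, x_2 = 1/3 ↦ 1  ≥
x_1 = 2/3, x_2 = 2/3 ↦ 1  ≥
x_1 = 2/3, x_2 = 1 ↦ 2/3  <
x_1 = 1, x_2 = 0 ↦ 1  ≥
x_1 = 1, x_2 = 1/3 ↦ 1  ≥
x_1 = 1, x_2 = 2/3 ↦ 1  ≥
x_1 = 1, x_2 = 1 ↦ 1  ≥
So 10 of the 16 assignments meet the threshold.

10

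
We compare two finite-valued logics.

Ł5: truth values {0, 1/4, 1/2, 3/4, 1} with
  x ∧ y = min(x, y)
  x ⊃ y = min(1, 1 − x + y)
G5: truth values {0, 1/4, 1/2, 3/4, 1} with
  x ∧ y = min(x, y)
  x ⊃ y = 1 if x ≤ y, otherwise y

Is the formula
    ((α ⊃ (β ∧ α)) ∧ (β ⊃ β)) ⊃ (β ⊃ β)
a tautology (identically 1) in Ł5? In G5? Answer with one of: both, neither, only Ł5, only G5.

In Ł5: every assignment gives 1 — tautology.
In G5: every assignment gives 1 — tautology.

both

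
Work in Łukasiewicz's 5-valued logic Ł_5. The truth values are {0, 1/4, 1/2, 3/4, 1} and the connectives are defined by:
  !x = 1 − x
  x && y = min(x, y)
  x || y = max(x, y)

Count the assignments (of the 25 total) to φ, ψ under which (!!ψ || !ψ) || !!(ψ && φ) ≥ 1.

value 1: 10 assignments (counts)
value 3/4: 10 assignments
value 1/2: 5 assignments
So 10 of the 25 assignments meet the threshold.

10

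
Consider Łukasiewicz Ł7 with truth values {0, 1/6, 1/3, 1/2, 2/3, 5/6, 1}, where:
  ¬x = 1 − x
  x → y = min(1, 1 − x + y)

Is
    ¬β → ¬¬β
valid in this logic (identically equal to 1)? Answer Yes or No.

Counterexample: take β = 0.
¬β = ¬0 = 1
¬β = ¬0 = 1
¬¬β = ¬1 = 0
¬β → ¬¬β = 1 → 0 = 0
This gives 0 ≠ 1.

No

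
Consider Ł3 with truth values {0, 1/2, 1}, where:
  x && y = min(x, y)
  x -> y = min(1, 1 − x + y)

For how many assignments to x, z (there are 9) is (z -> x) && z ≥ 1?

1

x = 0, z = 0 ↦ 0  <
x = 0, z = 1/2 ↦ 1/2  <
x = 0, z = 1 ↦ 0  <
x = 1/2, z = 0 ↦ 0  <
x = 1/2, z = 1/2 ↦ 1/2  <
x = 1/2, z = 1 ↦ 1/2  <
x = 1, z = 0 ↦ 0  <
x = 1, z = 1/2 ↦ 1/2  <
x = 1, z = 1 ↦ 1  ≥
So 1 of the 9 assignments meets the threshold.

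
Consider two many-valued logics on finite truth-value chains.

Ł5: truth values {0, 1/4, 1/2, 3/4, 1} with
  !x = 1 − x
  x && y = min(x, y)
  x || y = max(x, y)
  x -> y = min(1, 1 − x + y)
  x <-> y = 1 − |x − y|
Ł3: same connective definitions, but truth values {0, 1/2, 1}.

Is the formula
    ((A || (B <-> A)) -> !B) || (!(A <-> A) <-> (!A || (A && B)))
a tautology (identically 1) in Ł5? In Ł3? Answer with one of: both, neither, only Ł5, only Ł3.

neither

In Ł5: at A = 1/4, B = 1/4 the value is 3/4 — not a tautology.
In Ł3: at A = 1/2, B = 1/2 the value is 1/2 — not a tautology.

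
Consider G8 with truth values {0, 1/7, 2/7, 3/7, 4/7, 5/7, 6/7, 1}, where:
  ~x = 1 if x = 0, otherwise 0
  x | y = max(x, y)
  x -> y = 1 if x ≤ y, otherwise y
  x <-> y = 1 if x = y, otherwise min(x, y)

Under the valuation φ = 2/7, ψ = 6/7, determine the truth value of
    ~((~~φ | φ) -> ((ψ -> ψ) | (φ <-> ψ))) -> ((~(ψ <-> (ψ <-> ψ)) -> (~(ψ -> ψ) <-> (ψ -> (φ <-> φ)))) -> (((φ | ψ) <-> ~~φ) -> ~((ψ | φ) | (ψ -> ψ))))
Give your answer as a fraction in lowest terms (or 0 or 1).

~φ = ~2/7 = 0
~~φ = ~0 = 1
~~φ | φ = 1 | 2/7 = 1
ψ -> ψ = 6/7 -> 6/7 = 1
φ <-> ψ = 2/7 <-> 6/7 = 2/7
(ψ -> ψ) | (φ <-> ψ) = 1 | 2/7 = 1
(~~φ | φ) -> ((ψ -> ψ) | (φ <-> ψ)) = 1 -> 1 = 1
~((~~φ | φ) -> ((ψ -> ψ) | (φ <-> ψ))) = ~1 = 0
ψ <-> ψ = 6/7 <-> 6/7 = 1
ψ <-> (ψ <-> ψ) = 6/7 <-> 1 = 6/7
~(ψ <-> (ψ <-> ψ)) = ~6/7 = 0
ψ -> ψ = 6/7 -> 6/7 = 1
~(ψ -> ψ) = ~1 = 0
φ <-> φ = 2/7 <-> 2/7 = 1
ψ -> (φ <-> φ) = 6/7 -> 1 = 1
~(ψ -> ψ) <-> (ψ -> (φ <-> φ)) = 0 <-> 1 = 0
~(ψ <-> (ψ <-> ψ)) -> (~(ψ -> ψ) <-> (ψ -> (φ <-> φ))) = 0 -> 0 = 1
φ | ψ = 2/7 | 6/7 = 6/7
~φ = ~2/7 = 0
~~φ = ~0 = 1
(φ | ψ) <-> ~~φ = 6/7 <-> 1 = 6/7
ψ | φ = 6/7 | 2/7 = 6/7
ψ -> ψ = 6/7 -> 6/7 = 1
(ψ | φ) | (ψ -> ψ) = 6/7 | 1 = 1
~((ψ | φ) | (ψ -> ψ)) = ~1 = 0
((φ | ψ) <-> ~~φ) -> ~((ψ | φ) | (ψ -> ψ)) = 6/7 -> 0 = 0
(~(ψ <-> (ψ <-> ψ)) -> (~(ψ -> ψ) <-> (ψ -> (φ <-> φ)))) -> (((φ | ψ) <-> ~~φ) -> ~((ψ | φ) | (ψ -> ψ))) = 1 -> 0 = 0
~((~~φ | φ) -> ((ψ -> ψ) | (φ <-> ψ))) -> ((~(ψ <-> (ψ <-> ψ)) -> (~(ψ -> ψ) <-> (ψ -> (φ <-> φ)))) -> (((φ | ψ) <-> ~~φ) -> ~((ψ | φ) | (ψ -> ψ)))) = 0 -> 0 = 1

1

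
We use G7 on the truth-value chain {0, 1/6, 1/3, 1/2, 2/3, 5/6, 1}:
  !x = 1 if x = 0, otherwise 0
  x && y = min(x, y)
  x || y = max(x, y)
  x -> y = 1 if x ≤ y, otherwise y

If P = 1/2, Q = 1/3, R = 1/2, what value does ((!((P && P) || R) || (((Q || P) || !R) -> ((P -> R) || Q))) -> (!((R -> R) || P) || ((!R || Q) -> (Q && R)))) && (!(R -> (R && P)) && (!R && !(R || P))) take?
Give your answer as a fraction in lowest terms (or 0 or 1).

0

P && P = 1/2 && 1/2 = 1/2
(P && P) || R = 1/2 || 1/2 = 1/2
!((P && P) || R) = !1/2 = 0
Q || P = 1/3 || 1/2 = 1/2
!R = !1/2 = 0
(Q || P) || !R = 1/2 || 0 = 1/2
P -> R = 1/2 -> 1/2 = 1
(P -> R) || Q = 1 || 1/3 = 1
((Q || P) || !R) -> ((P -> R) || Q) = 1/2 -> 1 = 1
!((P && P) || R) || (((Q || P) || !R) -> ((P -> R) || Q)) = 0 || 1 = 1
R -> R = 1/2 -> 1/2 = 1
(R -> R) || P = 1 || 1/2 = 1
!((R -> R) || P) = !1 = 0
!R = !1/2 = 0
!R || Q = 0 || 1/3 = 1/3
Q && R = 1/3 && 1/2 = 1/3
(!R || Q) -> (Q && R) = 1/3 -> 1/3 = 1
!((R -> R) || P) || ((!R || Q) -> (Q && R)) = 0 || 1 = 1
(!((P && P) || R) || (((Q || P) || !R) -> ((P -> R) || Q))) -> (!((R -> R) || P) || ((!R || Q) -> (Q && R))) = 1 -> 1 = 1
R && P = 1/2 && 1/2 = 1/2
R -> (R && P) = 1/2 -> 1/2 = 1
!(R -> (R && P)) = !1 = 0
!R = !1/2 = 0
R || P = 1/2 || 1/2 = 1/2
!(R || P) = !1/2 = 0
!R && !(R || P) = 0 && 0 = 0
!(R -> (R && P)) && (!R && !(R || P)) = 0 && 0 = 0
((!((P && P) || R) || (((Q || P) || !R) -> ((P -> R) || Q))) -> (!((R -> R) || P) || ((!R || Q) -> (Q && R)))) && (!(R -> (R && P)) && (!R && !(R || P))) = 1 && 0 = 0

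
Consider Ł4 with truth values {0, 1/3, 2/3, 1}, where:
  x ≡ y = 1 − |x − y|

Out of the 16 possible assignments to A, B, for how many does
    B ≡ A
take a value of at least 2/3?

10

A = 0, B = 0 ↦ 1  ≥
A = 0, B = 1/3 ↦ 2/3  ≥
A = 0, B = 2/3 ↦ 1/3  <
A = 0, B = 1 ↦ 0  <
A = 1/3, B = 0 ↦ 2/3  ≥
A = 1/3, B = 1/3 ↦ 1  ≥
A = 1/3, B = 2/3 ↦ 2/3  ≥
A = 1/3, B = 1 ↦ 1/3  <
A = 2/3, B = 0 ↦ 1/3  <
A = 2/3, B = 1/3 ↦ 2/3  ≥
A = 2/3, B = 2/3 ↦ 1  ≥
A = 2/3, B = 1 ↦ 2/3  ≥
A = 1, B = 0 ↦ 0  <
A = 1, B = 1/3 ↦ 1/3  <
A = 1, B = 2/3 ↦ 2/3  ≥
A = 1, B = 1 ↦ 1  ≥
So 10 of the 16 assignments meet the threshold.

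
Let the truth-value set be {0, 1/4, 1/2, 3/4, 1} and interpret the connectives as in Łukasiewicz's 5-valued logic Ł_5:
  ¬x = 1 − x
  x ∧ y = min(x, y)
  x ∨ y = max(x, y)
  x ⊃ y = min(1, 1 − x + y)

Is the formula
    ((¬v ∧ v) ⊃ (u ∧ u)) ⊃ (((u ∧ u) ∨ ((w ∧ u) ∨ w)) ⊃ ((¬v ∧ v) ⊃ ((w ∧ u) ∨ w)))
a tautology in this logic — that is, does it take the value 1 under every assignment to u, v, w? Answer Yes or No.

Counterexample: take u = 3/4, v = 1/2, w = 0.
¬v = ¬1/2 = 1/2
¬v ∧ v = 1/2 ∧ 1/2 = 1/2
u ∧ u = 3/4 ∧ 3/4 = 3/4
(¬v ∧ v) ⊃ (u ∧ u) = 1/2 ⊃ 3/4 = 1
u ∧ u = 3/4 ∧ 3/4 = 3/4
w ∧ u = 0 ∧ 3/4 = 0
(w ∧ u) ∨ w = 0 ∨ 0 = 0
(u ∧ u) ∨ ((w ∧ u) ∨ w) = 3/4 ∨ 0 = 3/4
¬v = ¬1/2 = 1/2
¬v ∧ v = 1/2 ∧ 1/2 = 1/2
w ∧ u = 0 ∧ 3/4 = 0
(w ∧ u) ∨ w = 0 ∨ 0 = 0
(¬v ∧ v) ⊃ ((w ∧ u) ∨ w) = 1/2 ⊃ 0 = 1/2
((u ∧ u) ∨ ((w ∧ u) ∨ w)) ⊃ ((¬v ∧ v) ⊃ ((w ∧ u) ∨ w)) = 3/4 ⊃ 1/2 = 3/4
((¬v ∧ v) ⊃ (u ∧ u)) ⊃ (((u ∧ u) ∨ ((w ∧ u) ∨ w)) ⊃ ((¬v ∧ v) ⊃ ((w ∧ u) ∨ w))) = 1 ⊃ 3/4 = 3/4
This gives 3/4 ≠ 1.

No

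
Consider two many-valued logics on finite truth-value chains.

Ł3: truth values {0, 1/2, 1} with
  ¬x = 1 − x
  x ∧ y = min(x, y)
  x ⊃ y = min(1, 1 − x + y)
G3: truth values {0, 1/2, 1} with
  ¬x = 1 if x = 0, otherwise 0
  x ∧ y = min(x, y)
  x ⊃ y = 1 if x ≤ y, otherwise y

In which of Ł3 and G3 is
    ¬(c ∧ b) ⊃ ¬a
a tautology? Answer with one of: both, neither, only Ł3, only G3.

In Ł3: at a = 1/2, b = 0, c = 0 the value is 1/2 — not a tautology.
In G3: at a = 1/2, b = 0, c = 0 the value is 0 — not a tautology.

neither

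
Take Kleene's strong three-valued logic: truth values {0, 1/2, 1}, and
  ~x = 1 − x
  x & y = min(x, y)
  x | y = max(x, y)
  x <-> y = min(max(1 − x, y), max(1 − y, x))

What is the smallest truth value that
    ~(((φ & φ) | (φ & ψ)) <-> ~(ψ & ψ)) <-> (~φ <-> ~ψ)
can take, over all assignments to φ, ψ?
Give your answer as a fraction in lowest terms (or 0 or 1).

1/2

Take φ = 0, ψ = 1/2:
φ & φ = 0 & 0 = 0
φ & ψ = 0 & 1/2 = 0
(φ & φ) | (φ & ψ) = 0 | 0 = 0
ψ & ψ = 1/2 & 1/2 = 1/2
~(ψ & ψ) = ~1/2 = 1/2
((φ & φ) | (φ & ψ)) <-> ~(ψ & ψ) = 0 <-> 1/2 = 1/2
~(((φ & φ) | (φ & ψ)) <-> ~(ψ & ψ)) = ~1/2 = 1/2
~φ = ~0 = 1
~ψ = ~1/2 = 1/2
~φ <-> ~ψ = 1 <-> 1/2 = 1/2
~(((φ & φ) | (φ & ψ)) <-> ~(ψ & ψ)) <-> (~φ <-> ~ψ) = 1/2 <-> 1/2 = 1/2
No assignment yields a value below 1/2, so this is the minimum.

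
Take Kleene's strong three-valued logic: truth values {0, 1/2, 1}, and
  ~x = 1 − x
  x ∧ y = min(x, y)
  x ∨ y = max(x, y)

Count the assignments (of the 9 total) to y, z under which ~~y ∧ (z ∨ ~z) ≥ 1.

2

y = 0, z = 0 ↦ 0  <
y = 0, z = 1/2 ↦ 0  <
y = 0, z = 1 ↦ 0  <
y = 1/2, z = 0 ↦ 1/2  <
y = 1/2, z = 1/2 ↦ 1/2  <
y = 1/2, z = 1 ↦ 1/2  <
y = 1, z = 0 ↦ 1  ≥
y = 1, z = 1/2 ↦ 1/2  <
y = 1, z = 1 ↦ 1  ≥
So 2 of the 9 assignments meet the threshold.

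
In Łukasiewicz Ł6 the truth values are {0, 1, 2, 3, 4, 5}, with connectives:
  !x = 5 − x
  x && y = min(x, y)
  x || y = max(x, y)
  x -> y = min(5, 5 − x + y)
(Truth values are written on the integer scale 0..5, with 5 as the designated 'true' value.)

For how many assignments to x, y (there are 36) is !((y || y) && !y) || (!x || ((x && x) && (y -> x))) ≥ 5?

value 5: 20 assignments (counts)
value 4: 12 assignments
value 3: 4 assignments
So 20 of the 36 assignments meet the threshold.

20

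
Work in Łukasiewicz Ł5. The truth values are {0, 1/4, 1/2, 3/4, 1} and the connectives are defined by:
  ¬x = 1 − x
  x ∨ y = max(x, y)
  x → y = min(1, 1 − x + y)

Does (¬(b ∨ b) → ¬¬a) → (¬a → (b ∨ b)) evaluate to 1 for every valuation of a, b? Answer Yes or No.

Yes

At a = 0, b = 3/4, for instance:
b ∨ b = 3/4 ∨ 3/4 = 3/4
¬(b ∨ b) = ¬3/4 = 1/4
¬a = ¬0 = 1
¬¬a = ¬1 = 0
¬(b ∨ b) → ¬¬a = 1/4 → 0 = 3/4
¬a → (b ∨ b) = 1 → 3/4 = 3/4
(¬(b ∨ b) → ¬¬a) → (¬a → (b ∨ b)) = 3/4 → 3/4 = 1
and checking the remaining 24 assignments likewise gives ≥ 1 in every case.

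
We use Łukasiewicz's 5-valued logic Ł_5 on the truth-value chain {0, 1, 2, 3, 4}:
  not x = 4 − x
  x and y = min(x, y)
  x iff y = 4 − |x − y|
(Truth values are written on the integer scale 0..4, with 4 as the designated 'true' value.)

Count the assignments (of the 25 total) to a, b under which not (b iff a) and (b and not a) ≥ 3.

3

value 4: 1 assignment (counts)
value 3: 2 assignments (counts)
value 2: 3 assignments
value 1: 7 assignments
value 0: 12 assignments
So 3 of the 25 assignments meet the threshold.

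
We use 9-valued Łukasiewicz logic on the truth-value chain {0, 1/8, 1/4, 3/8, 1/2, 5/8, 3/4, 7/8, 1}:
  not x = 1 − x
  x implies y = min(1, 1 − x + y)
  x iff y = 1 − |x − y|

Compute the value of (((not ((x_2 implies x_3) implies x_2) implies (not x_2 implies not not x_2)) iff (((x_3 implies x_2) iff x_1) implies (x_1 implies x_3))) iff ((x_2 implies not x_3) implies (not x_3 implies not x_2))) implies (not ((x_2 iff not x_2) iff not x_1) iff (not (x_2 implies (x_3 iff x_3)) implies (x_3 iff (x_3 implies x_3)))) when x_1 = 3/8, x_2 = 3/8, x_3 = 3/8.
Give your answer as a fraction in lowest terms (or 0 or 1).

x_2 implies x_3 = 3/8 implies 3/8 = 1
(x_2 implies x_3) implies x_2 = 1 implies 3/8 = 3/8
not ((x_2 implies x_3) implies x_2) = not 3/8 = 5/8
not x_2 = not 3/8 = 5/8
not x_2 = not 3/8 = 5/8
not not x_2 = not 5/8 = 3/8
not x_2 implies not not x_2 = 5/8 implies 3/8 = 3/4
not ((x_2 implies x_3) implies x_2) implies (not x_2 implies not not x_2) = 5/8 implies 3/4 = 1
x_3 implies x_2 = 3/8 implies 3/8 = 1
(x_3 implies x_2) iff x_1 = 1 iff 3/8 = 3/8
x_1 implies x_3 = 3/8 implies 3/8 = 1
((x_3 implies x_2) iff x_1) implies (x_1 implies x_3) = 3/8 implies 1 = 1
(not ((x_2 implies x_3) implies x_2) implies (not x_2 implies not not x_2)) iff (((x_3 implies x_2) iff x_1) implies (x_1 implies x_3)) = 1 iff 1 = 1
not x_3 = not 3/8 = 5/8
x_2 implies not x_3 = 3/8 implies 5/8 = 1
not x_3 = not 3/8 = 5/8
not x_2 = not 3/8 = 5/8
not x_3 implies not x_2 = 5/8 implies 5/8 = 1
(x_2 implies not x_3) implies (not x_3 implies not x_2) = 1 implies 1 = 1
((not ((x_2 implies x_3) implies x_2) implies (not x_2 implies not not x_2)) iff (((x_3 implies x_2) iff x_1) implies (x_1 implies x_3))) iff ((x_2 implies not x_3) implies (not x_3 implies not x_2)) = 1 iff 1 = 1
not x_2 = not 3/8 = 5/8
x_2 iff not x_2 = 3/8 iff 5/8 = 3/4
not x_1 = not 3/8 = 5/8
(x_2 iff not x_2) iff not x_1 = 3/4 iff 5/8 = 7/8
not ((x_2 iff not x_2) iff not x_1) = not 7/8 = 1/8
x_3 iff x_3 = 3/8 iff 3/8 = 1
x_2 implies (x_3 iff x_3) = 3/8 implies 1 = 1
not (x_2 implies (x_3 iff x_3)) = not 1 = 0
x_3 implies x_3 = 3/8 implies 3/8 = 1
x_3 iff (x_3 implies x_3) = 3/8 iff 1 = 3/8
not (x_2 implies (x_3 iff x_3)) implies (x_3 iff (x_3 implies x_3)) = 0 implies 3/8 = 1
not ((x_2 iff not x_2) iff not x_1) iff (not (x_2 implies (x_3 iff x_3)) implies (x_3 iff (x_3 implies x_3))) = 1/8 iff 1 = 1/8
(((not ((x_2 implies x_3) implies x_2) implies (not x_2 implies not not x_2)) iff (((x_3 implies x_2) iff x_1) implies (x_1 implies x_3))) iff ((x_2 implies not x_3) implies (not x_3 implies not x_2))) implies (not ((x_2 iff not x_2) iff not x_1) iff (not (x_2 implies (x_3 iff x_3)) implies (x_3 iff (x_3 implies x_3)))) = 1 implies 1/8 = 1/8

1/8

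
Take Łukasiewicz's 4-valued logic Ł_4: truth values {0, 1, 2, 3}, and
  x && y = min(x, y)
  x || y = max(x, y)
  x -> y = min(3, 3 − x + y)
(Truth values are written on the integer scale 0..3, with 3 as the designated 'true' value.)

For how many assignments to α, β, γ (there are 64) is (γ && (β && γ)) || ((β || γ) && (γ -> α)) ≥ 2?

value 3: 16 assignments (counts)
value 2: 26 assignments (counts)
value 1: 17 assignments
value 0: 5 assignments
So 42 of the 64 assignments meet the threshold.

42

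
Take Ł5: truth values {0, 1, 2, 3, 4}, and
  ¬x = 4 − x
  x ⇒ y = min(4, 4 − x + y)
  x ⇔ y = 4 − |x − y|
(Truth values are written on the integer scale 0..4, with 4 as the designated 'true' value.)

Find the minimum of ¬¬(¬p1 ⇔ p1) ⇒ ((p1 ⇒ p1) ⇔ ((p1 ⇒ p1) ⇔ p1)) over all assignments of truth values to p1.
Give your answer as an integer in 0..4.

Take p1 = 2:
¬p1 = ¬2 = 2
¬p1 ⇔ p1 = 2 ⇔ 2 = 4
¬(¬p1 ⇔ p1) = ¬4 = 0
¬¬(¬p1 ⇔ p1) = ¬0 = 4
p1 ⇒ p1 = 2 ⇒ 2 = 4
p1 ⇒ p1 = 2 ⇒ 2 = 4
(p1 ⇒ p1) ⇔ p1 = 4 ⇔ 2 = 2
(p1 ⇒ p1) ⇔ ((p1 ⇒ p1) ⇔ p1) = 4 ⇔ 2 = 2
¬¬(¬p1 ⇔ p1) ⇒ ((p1 ⇒ p1) ⇔ ((p1 ⇒ p1) ⇔ p1)) = 4 ⇒ 2 = 2
No assignment yields a value below 2, so this is the minimum.

2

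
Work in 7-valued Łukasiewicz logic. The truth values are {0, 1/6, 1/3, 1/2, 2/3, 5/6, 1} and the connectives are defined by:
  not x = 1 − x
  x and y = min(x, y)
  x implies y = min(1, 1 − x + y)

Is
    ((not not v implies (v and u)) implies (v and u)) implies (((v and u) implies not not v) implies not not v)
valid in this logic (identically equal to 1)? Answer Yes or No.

Yes

At u = 1/2, v = 2/3, for instance:
not v = not 2/3 = 1/3
not not v = not 1/3 = 2/3
v and u = 2/3 and 1/2 = 1/2
not not v implies (v and u) = 2/3 implies 1/2 = 5/6
(not not v implies (v and u)) implies (v and u) = 5/6 implies 1/2 = 2/3
(v and u) implies not not v = 1/2 implies 2/3 = 1
((v and u) implies not not v) implies not not v = 1 implies 2/3 = 2/3
((not not v implies (v and u)) implies (v and u)) implies (((v and u) implies not not v) implies not not v) = 2/3 implies 2/3 = 1
and checking the remaining 48 assignments likewise gives ≥ 1 in every case.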